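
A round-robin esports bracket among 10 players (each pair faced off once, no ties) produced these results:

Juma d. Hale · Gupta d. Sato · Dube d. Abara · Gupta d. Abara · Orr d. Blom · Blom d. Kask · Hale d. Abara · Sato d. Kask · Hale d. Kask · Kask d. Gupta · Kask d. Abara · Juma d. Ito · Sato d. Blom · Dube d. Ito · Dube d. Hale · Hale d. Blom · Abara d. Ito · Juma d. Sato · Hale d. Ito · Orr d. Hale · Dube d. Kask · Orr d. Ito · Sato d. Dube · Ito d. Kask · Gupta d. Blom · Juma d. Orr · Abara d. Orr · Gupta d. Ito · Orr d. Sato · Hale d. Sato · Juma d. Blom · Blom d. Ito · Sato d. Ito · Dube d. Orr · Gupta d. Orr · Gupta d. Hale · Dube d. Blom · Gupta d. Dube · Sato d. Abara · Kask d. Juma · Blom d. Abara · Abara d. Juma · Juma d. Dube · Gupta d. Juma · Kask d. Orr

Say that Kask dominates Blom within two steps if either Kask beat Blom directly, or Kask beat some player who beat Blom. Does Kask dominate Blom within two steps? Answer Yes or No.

Yes

Kask did not beat Blom directly.
Kask beat Gupta, Orr, Abara, Juma. Of those, Gupta beat Blom.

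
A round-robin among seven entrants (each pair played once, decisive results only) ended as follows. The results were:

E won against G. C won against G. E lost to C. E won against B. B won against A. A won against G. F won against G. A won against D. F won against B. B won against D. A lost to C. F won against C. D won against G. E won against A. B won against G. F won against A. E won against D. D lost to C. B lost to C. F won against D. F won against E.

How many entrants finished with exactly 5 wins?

Win totals: A 2, B 3, C 5, D 1, E 4, F 6, G 0.
Exactly 5: C — 1 entrant.

1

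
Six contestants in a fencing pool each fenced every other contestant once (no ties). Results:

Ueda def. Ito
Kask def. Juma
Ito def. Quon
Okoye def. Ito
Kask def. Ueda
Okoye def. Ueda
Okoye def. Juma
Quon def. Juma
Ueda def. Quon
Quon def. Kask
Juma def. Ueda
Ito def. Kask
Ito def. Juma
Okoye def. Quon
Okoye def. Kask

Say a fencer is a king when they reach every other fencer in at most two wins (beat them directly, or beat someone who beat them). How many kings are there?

1

Juma cannot reach Kask, Okoye in two steps.
Quon cannot reach Ito, Okoye in two steps.
Kask cannot reach Okoye in two steps.
Ito cannot reach Okoye in two steps.
Okoye reaches everyone (king).
Ueda cannot reach Okoye in two steps.
Kings: Okoye — 1.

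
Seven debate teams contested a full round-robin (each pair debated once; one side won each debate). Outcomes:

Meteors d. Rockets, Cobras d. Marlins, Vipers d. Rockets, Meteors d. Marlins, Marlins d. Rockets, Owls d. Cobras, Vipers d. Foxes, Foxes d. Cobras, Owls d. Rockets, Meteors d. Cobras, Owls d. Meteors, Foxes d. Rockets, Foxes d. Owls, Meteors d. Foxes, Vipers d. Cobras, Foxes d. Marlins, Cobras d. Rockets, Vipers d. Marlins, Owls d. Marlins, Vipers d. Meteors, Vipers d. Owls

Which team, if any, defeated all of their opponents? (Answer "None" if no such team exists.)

Vipers

Vipers has 6 wins out of 6 opponents — a perfect record.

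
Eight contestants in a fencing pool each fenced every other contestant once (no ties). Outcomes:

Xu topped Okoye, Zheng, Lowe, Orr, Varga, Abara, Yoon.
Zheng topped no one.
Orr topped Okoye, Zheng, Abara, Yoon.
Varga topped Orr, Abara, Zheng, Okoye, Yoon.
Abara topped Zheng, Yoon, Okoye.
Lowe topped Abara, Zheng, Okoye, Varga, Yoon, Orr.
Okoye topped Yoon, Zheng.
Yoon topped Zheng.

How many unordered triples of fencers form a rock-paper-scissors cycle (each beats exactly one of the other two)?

0

Win totals: Xu 7, Yoon 1, Abara 3, Varga 5, Zheng 0, Lowe 6, Okoye 2, Orr 4.
A fencer with w wins dominates both others in C(w,2) triples; summing gives 21 + 0 + 3 + 10 + 0 + 15 + 1 + 6 = 56 transitive triples.
Total triples C(8,3) = 56, so cyclic triples = 56 − 56 = 0.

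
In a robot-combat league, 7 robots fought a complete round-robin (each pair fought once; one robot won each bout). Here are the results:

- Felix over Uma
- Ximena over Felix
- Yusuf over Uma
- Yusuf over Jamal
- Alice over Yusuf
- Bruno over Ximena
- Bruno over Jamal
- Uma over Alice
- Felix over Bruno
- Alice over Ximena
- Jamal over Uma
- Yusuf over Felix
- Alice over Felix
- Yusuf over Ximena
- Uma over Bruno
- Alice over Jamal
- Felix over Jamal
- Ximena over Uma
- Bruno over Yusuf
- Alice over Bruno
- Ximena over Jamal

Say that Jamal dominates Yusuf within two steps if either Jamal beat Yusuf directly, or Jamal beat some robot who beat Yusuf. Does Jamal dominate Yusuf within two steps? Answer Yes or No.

Jamal did not beat Yusuf directly.
Jamal beat Uma, but each of them lost to Yusuf. No two-step path.

No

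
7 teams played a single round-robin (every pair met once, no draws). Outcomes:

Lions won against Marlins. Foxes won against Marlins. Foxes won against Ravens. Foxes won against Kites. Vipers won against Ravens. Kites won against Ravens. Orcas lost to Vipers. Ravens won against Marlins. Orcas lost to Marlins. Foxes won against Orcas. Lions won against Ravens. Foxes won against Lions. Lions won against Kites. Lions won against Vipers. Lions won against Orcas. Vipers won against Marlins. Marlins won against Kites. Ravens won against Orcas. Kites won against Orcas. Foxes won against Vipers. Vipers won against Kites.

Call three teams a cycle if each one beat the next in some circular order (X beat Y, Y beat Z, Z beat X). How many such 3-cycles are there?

Win totals: Ravens 2, Foxes 6, Lions 5, Kites 2, Vipers 4, Orcas 0, Marlins 2.
A team with w wins dominates both others in C(w,2) triples; summing gives 1 + 15 + 10 + 1 + 6 + 0 + 1 = 34 transitive triples.
Total triples C(7,3) = 35, so cyclic triples = 35 − 34 = 1.

1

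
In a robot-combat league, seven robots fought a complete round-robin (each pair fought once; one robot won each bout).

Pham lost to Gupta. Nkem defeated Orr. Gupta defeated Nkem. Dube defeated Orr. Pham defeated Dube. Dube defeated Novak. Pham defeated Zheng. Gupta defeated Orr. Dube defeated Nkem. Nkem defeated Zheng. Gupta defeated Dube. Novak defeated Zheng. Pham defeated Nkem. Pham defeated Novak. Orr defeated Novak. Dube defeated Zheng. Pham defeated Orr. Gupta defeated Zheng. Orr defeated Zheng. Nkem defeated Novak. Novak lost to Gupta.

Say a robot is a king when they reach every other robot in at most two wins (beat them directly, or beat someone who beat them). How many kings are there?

1

Gupta reaches everyone (king).
Pham cannot reach Gupta in two steps.
Novak cannot reach Gupta, Pham, Nkem, Dube, Orr in two steps.
Zheng cannot reach Gupta, Pham, Novak, Nkem, Dube, Orr in two steps.
Nkem cannot reach Gupta, Pham, Dube in two steps.
Dube cannot reach Gupta, Pham in two steps.
Orr cannot reach Gupta, Pham, Nkem, Dube in two steps.
Kings: Gupta — 1.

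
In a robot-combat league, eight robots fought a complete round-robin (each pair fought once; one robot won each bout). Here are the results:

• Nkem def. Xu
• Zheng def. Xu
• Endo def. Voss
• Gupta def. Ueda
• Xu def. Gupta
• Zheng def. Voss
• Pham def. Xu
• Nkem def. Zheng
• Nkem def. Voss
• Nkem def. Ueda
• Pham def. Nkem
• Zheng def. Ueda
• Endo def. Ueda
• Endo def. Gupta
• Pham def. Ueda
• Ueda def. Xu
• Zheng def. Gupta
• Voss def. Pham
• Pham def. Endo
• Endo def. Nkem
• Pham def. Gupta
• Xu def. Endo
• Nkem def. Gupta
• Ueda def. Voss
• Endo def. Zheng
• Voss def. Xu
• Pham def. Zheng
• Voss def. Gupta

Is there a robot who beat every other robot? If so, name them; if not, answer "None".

Highest win total is Pham with 6 (out of 7 possible).
Pham lost to Voss, so no robot went undefeated.

None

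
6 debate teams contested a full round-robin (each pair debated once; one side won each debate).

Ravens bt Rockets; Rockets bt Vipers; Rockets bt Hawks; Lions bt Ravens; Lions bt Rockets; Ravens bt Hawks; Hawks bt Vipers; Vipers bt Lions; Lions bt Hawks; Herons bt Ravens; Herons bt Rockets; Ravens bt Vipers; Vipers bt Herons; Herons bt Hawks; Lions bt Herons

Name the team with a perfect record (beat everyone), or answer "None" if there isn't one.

Highest win total is Lions with 4 (out of 5 possible).
Lions lost to Vipers, so no team went undefeated.

None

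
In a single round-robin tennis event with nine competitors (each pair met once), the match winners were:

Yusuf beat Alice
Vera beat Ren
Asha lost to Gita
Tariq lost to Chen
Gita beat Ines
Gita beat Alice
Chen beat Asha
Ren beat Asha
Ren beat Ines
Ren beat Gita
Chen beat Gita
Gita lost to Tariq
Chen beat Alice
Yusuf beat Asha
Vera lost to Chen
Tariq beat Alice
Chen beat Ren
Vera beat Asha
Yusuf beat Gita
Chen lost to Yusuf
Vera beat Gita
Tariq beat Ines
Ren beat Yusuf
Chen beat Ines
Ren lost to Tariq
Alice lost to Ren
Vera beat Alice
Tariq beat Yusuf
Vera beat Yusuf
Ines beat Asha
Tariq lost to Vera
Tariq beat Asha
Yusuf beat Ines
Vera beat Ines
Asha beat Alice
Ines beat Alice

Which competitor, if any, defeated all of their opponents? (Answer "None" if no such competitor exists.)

Highest win total is Vera with 7 (out of 8 possible).
Vera lost to Chen, so no competitor went undefeated.

None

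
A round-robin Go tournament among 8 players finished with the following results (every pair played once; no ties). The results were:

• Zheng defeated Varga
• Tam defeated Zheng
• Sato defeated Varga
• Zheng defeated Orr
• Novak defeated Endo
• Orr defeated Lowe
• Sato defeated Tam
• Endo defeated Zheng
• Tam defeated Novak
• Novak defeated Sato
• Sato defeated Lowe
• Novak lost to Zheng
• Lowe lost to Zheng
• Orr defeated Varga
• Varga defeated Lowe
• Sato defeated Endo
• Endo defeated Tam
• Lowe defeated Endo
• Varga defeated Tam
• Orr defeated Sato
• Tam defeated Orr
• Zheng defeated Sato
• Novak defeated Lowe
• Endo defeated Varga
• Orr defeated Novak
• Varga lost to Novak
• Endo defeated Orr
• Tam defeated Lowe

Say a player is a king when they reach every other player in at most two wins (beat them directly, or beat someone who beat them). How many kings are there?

5

Zheng reaches everyone (king).
Orr cannot reach Zheng in two steps.
Endo reaches everyone (king).
Sato reaches everyone (king).
Tam reaches everyone (king).
Novak reaches everyone (king).
Varga cannot reach Sato in two steps.
Lowe cannot reach Sato, Novak in two steps.
Kings: Zheng, Endo, Sato, Tam, Novak — 5.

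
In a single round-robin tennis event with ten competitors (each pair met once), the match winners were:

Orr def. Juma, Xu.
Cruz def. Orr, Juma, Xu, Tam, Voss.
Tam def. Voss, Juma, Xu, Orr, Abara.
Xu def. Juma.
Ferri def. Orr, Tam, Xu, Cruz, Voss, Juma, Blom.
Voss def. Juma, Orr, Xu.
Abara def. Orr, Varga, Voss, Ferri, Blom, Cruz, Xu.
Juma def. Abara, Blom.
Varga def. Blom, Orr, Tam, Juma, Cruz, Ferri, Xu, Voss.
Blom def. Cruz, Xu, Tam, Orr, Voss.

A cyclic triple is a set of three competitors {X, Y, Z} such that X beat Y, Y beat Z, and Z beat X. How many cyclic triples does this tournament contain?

Win totals: Orr 2, Tam 5, Abara 7, Juma 2, Blom 5, Ferri 7, Voss 3, Varga 8, Xu 1, Cruz 5.
A competitor with w wins dominates both others in C(w,2) triples; summing gives 1 + 10 + 21 + 1 + 10 + 21 + 3 + 28 + 0 + 10 = 105 transitive triples.
Total triples C(10,3) = 120, so cyclic triples = 120 − 105 = 15.

15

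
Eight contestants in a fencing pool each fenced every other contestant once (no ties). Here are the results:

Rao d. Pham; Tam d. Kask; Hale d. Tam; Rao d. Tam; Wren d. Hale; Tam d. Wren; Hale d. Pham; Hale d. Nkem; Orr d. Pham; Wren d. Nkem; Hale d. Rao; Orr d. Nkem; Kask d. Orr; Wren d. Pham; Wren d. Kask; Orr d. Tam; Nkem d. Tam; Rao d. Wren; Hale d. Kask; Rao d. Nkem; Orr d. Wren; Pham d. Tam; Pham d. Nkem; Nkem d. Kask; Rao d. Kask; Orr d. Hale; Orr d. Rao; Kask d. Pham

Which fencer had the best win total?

Orr

Win totals: Orr 6, Kask 2, Nkem 2, Hale 5, Tam 2, Pham 2, Rao 5, Wren 4.
Orr leads with 6 wins (next highest: 5).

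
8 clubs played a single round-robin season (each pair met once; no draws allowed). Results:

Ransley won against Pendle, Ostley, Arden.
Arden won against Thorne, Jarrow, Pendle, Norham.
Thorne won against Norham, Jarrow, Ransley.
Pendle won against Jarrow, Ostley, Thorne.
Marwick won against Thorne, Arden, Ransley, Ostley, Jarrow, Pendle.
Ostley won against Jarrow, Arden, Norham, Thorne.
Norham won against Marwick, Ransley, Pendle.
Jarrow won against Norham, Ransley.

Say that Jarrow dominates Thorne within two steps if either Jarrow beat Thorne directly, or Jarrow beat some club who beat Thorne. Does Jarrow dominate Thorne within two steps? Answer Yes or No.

Jarrow did not beat Thorne directly.
Jarrow beat Ransley, Norham, but each of them lost to Thorne. No two-step path.

No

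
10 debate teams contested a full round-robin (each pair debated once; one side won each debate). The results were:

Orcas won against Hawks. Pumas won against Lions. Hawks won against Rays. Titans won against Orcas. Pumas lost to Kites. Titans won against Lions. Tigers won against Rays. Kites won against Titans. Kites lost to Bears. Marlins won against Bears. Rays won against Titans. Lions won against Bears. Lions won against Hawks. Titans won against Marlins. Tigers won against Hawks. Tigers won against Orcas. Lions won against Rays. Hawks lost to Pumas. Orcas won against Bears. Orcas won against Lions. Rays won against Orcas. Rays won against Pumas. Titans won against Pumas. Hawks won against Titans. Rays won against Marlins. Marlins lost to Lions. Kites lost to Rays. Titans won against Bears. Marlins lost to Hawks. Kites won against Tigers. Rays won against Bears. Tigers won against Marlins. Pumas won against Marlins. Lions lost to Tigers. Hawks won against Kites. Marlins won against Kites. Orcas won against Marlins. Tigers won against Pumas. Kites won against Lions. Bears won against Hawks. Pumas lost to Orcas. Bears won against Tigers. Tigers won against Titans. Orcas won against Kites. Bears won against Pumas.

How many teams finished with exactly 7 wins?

1

Win totals: Orcas 6, Hawks 4, Titans 5, Lions 4, Pumas 3, Marlins 2, Kites 4, Tigers 7, Rays 6, Bears 4.
Exactly 7: Tigers — 1 team.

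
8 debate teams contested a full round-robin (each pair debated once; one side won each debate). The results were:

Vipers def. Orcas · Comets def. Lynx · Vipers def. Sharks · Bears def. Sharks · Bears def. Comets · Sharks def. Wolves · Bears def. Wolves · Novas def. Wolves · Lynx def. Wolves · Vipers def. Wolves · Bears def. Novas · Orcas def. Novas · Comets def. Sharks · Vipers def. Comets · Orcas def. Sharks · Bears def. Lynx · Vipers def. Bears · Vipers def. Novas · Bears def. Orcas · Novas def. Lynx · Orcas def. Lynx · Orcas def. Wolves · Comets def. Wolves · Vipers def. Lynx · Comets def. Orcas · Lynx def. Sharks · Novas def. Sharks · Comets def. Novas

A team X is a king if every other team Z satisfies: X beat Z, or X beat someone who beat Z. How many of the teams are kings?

1

Novas cannot reach Orcas, Bears, Comets, Vipers in two steps.
Orcas cannot reach Bears, Comets, Vipers in two steps.
Bears cannot reach Vipers in two steps.
Lynx cannot reach Novas, Orcas, Bears, Comets, Vipers in two steps.
Wolves cannot reach Novas, Orcas, Bears, Lynx, Sharks, Comets, Vipers in two steps.
Sharks cannot reach Novas, Orcas, Bears, Lynx, Comets, Vipers in two steps.
Comets cannot reach Bears, Vipers in two steps.
Vipers reaches everyone (king).
Kings: Vipers — 1.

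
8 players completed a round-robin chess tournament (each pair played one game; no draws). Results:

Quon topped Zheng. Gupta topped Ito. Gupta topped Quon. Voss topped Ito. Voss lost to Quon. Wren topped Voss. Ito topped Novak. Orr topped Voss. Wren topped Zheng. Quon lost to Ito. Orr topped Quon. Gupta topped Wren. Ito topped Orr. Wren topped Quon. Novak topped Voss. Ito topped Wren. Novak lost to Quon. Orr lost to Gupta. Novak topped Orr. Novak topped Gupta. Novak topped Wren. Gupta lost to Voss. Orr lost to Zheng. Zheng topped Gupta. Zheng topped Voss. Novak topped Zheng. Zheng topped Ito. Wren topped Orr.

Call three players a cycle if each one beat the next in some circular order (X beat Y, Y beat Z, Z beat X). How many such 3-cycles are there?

17

Win totals: Quon 3, Gupta 4, Wren 4, Novak 5, Voss 2, Zheng 4, Orr 2, Ito 4.
A player with w wins dominates both others in C(w,2) triples; summing gives 3 + 6 + 6 + 10 + 1 + 6 + 1 + 6 = 39 transitive triples.
Total triples C(8,3) = 56, so cyclic triples = 56 − 39 = 17.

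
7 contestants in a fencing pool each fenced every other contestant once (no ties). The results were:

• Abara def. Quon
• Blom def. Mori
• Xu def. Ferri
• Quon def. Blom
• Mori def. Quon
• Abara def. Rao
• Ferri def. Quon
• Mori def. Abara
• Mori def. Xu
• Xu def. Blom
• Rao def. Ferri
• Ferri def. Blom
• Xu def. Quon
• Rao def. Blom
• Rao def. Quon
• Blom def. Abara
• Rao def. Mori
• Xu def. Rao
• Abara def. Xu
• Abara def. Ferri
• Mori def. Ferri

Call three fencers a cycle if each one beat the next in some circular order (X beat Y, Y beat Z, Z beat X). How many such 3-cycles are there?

9

Win totals: Blom 2, Mori 4, Xu 4, Abara 4, Quon 1, Rao 4, Ferri 2.
A fencer with w wins dominates both others in C(w,2) triples; summing gives 1 + 6 + 6 + 6 + 0 + 6 + 1 = 26 transitive triples.
Total triples C(7,3) = 35, so cyclic triples = 35 − 26 = 9.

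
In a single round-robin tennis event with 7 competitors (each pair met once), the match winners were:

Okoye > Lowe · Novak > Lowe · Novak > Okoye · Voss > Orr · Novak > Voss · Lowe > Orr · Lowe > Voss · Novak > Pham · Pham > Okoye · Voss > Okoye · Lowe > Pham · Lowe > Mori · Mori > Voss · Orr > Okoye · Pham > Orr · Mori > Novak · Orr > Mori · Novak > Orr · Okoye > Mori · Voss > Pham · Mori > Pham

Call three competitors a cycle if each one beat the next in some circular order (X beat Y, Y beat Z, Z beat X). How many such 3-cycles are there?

Win totals: Orr 2, Voss 3, Lowe 4, Pham 2, Novak 5, Okoye 2, Mori 3.
A competitor with w wins dominates both others in C(w,2) triples; summing gives 1 + 3 + 6 + 1 + 10 + 1 + 3 = 25 transitive triples.
Total triples C(7,3) = 35, so cyclic triples = 35 − 25 = 10.

10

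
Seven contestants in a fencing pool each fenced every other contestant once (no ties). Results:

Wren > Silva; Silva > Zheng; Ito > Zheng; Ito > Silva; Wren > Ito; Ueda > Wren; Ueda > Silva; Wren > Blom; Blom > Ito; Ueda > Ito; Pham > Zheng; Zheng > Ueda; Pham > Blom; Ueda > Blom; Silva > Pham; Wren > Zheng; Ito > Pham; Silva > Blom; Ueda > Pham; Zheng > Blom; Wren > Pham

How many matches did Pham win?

Pham's results: beat Blom, Zheng; lost to Ueda, Silva, Ito, Wren.
That is 2 wins.

2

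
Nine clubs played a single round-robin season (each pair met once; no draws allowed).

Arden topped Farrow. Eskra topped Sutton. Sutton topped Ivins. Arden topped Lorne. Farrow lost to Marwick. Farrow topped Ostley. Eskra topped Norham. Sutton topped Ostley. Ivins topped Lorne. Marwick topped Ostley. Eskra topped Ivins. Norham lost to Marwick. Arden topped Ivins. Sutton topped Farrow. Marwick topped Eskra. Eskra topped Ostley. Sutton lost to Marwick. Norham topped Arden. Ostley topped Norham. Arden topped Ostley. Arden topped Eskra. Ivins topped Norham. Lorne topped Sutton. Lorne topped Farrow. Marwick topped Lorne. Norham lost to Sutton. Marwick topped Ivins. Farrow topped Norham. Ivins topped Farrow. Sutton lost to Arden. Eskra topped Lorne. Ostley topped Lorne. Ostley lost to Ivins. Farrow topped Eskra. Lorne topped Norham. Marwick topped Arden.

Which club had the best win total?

Marwick

Win totals: Norham 1, Marwick 8, Sutton 4, Ostley 2, Eskra 5, Arden 6, Ivins 4, Lorne 3, Farrow 3.
Marwick leads with 8 wins (next highest: 6).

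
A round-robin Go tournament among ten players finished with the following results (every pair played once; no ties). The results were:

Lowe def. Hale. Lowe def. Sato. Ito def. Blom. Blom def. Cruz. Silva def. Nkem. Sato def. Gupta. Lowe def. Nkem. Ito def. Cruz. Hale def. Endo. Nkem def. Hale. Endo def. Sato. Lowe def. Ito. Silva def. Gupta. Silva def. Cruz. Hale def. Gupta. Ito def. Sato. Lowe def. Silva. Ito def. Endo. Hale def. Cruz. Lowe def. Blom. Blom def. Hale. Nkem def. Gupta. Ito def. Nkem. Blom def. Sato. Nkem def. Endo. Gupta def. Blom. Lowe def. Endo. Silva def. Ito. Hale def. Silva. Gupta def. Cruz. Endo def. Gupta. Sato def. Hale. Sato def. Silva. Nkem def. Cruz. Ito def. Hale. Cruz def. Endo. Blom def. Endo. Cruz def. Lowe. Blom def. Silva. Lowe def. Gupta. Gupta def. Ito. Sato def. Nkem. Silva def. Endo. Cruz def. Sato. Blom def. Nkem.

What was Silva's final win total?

Silva's results: beat Gupta, Cruz, Nkem, Ito, Endo; lost to Blom, Sato, Lowe, Hale.
That is 5 wins.

5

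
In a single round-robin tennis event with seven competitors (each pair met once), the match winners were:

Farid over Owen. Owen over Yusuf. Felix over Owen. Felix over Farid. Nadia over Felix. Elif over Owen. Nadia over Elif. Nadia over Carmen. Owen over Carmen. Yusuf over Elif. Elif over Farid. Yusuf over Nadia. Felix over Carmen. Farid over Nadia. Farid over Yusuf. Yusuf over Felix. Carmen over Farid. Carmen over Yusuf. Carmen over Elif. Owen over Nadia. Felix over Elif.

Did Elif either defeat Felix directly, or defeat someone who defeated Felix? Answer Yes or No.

Elif did not beat Felix directly.
Elif beat Farid, Owen, but each of them lost to Felix. No two-step path.

No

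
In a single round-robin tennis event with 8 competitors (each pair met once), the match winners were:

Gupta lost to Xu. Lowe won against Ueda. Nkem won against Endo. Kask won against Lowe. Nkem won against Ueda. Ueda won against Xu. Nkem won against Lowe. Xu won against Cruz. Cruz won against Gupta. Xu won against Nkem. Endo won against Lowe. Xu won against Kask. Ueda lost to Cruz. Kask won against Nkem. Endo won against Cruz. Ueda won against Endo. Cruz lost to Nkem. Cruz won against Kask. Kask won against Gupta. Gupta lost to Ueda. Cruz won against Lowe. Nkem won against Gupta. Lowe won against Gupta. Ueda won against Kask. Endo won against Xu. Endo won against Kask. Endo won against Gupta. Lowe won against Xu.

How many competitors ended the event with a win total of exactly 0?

1

Win totals: Xu 4, Cruz 4, Endo 5, Lowe 3, Gupta 0, Nkem 5, Ueda 4, Kask 3.
Exactly 0: Gupta — 1 competitor.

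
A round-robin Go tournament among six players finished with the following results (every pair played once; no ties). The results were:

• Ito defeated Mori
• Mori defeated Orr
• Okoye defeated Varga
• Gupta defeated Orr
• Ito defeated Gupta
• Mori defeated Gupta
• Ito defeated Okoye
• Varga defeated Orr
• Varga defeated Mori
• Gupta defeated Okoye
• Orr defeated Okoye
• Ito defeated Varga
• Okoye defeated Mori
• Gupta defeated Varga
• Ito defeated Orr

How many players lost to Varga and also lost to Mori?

1

Varga beat: Mori, Orr.
Mori beat: Gupta, Orr.
Both beat: Orr — 1.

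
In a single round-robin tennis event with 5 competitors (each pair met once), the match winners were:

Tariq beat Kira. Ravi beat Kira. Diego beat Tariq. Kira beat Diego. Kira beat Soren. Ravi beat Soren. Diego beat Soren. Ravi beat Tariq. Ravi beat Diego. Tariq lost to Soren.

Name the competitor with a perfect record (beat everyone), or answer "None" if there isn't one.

Ravi has 4 wins out of 4 opponents — a perfect record.

Ravi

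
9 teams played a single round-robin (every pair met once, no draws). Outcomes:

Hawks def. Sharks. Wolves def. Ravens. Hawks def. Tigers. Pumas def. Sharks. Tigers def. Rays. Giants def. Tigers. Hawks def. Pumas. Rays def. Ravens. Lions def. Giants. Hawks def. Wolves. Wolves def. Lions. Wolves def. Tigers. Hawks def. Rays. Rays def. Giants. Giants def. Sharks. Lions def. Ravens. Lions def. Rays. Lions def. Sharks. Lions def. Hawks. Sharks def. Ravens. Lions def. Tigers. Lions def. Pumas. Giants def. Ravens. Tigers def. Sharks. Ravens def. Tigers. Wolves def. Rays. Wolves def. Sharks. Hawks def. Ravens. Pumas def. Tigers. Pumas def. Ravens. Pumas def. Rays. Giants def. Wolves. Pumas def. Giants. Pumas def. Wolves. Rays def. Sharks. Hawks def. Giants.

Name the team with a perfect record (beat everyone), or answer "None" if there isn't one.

Highest win total is Lions with 7 (out of 8 possible).
Lions lost to Wolves, so no team went undefeated.

None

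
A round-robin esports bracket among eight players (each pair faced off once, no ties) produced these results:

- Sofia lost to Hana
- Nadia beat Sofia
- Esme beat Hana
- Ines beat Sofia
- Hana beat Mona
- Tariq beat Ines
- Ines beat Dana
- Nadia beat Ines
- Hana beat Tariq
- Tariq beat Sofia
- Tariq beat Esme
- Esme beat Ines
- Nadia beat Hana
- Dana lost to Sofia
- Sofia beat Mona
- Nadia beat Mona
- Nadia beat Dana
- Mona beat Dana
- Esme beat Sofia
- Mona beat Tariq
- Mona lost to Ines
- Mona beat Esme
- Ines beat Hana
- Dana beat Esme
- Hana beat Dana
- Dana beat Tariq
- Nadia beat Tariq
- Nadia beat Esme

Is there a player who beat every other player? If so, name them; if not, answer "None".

Nadia has 7 wins out of 7 opponents — a perfect record.

Nadia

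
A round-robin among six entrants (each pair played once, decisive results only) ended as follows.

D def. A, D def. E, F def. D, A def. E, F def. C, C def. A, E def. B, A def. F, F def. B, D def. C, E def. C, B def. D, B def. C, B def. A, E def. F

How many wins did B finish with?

3

B's results: beat A, C, D; lost to E, F.
That is 3 wins.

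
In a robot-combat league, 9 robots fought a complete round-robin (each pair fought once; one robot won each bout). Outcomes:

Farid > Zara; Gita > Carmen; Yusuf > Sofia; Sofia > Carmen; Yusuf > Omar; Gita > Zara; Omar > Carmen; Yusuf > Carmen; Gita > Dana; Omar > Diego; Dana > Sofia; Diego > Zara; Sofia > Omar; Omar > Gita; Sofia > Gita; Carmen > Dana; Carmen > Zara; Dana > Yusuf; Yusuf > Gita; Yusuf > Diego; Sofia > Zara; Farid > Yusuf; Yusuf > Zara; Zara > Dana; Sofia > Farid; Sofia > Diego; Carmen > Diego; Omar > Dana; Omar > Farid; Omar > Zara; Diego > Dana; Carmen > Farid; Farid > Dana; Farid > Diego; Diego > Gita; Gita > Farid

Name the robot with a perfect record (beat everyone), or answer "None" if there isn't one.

None

Highest win total is Yusuf with 6 (out of 8 possible).
Yusuf lost to Dana, Farid, so no robot went undefeated.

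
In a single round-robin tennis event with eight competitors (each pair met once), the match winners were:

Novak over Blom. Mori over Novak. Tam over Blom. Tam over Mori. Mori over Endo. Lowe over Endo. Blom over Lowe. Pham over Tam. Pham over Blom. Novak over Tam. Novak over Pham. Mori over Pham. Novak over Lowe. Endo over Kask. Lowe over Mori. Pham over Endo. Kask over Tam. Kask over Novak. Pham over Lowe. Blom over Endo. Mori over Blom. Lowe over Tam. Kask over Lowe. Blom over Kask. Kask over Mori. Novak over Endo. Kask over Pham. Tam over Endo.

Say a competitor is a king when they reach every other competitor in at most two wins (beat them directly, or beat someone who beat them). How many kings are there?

Mori reaches everyone (king).
Pham cannot reach Novak in two steps.
Endo cannot reach Blom in two steps.
Blom reaches everyone (king).
Novak reaches everyone (king).
Lowe reaches everyone (king).
Kask reaches everyone (king).
Tam reaches everyone (king).
Kings: Mori, Blom, Novak, Lowe, Kask, Tam — 6.

6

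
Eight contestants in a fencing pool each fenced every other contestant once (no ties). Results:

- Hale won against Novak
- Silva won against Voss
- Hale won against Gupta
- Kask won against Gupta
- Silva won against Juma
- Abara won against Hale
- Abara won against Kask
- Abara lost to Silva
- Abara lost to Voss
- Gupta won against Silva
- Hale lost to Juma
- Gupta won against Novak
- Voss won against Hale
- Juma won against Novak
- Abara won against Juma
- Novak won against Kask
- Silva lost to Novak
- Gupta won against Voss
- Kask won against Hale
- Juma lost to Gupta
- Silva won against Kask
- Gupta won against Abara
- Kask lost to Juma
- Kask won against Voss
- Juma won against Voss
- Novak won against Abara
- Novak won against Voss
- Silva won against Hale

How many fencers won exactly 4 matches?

2

Win totals: Novak 4, Gupta 5, Juma 4, Hale 2, Voss 2, Kask 3, Abara 3, Silva 5.
Exactly 4: Novak, Juma — 2 fencers.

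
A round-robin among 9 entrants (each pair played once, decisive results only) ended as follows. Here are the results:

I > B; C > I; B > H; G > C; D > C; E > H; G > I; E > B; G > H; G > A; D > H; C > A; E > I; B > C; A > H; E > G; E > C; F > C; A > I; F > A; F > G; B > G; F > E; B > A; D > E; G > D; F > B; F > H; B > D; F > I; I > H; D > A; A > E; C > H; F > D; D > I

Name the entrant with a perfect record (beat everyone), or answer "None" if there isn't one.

F

F has 8 wins out of 8 opponents — a perfect record.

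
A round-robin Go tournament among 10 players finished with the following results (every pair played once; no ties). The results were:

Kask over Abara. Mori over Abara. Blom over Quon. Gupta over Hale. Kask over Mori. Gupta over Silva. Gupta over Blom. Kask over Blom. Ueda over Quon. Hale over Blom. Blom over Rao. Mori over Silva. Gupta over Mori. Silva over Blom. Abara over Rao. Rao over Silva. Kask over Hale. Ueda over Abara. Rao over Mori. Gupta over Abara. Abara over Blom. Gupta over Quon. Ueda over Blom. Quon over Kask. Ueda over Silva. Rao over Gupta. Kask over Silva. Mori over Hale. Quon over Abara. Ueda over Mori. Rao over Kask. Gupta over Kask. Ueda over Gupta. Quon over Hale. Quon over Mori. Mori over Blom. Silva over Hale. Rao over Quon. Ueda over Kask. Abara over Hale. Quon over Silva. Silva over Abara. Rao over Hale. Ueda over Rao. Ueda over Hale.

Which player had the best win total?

Win totals: Hale 1, Ueda 9, Abara 3, Quon 5, Kask 5, Rao 6, Silva 3, Gupta 7, Blom 2, Mori 4.
Ueda leads with 9 wins (next highest: 7).

Ueda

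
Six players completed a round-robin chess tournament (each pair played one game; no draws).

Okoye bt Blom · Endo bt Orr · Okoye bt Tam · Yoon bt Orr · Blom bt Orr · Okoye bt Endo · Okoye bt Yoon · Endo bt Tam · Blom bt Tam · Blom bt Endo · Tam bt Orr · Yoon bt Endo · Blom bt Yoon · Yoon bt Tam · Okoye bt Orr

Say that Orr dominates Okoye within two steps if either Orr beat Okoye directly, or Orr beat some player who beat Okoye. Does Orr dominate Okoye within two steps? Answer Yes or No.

Orr did not beat Okoye directly.
Orr beat no one, so there is no intermediate player.

No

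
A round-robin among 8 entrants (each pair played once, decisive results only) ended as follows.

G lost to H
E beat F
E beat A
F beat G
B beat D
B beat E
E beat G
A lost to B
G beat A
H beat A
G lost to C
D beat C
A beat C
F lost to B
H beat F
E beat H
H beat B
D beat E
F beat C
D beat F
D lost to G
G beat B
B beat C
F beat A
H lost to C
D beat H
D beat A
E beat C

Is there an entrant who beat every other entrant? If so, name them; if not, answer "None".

None

Highest win total is E with 5 (out of 7 possible).
E lost to B, D, so no entrant went undefeated.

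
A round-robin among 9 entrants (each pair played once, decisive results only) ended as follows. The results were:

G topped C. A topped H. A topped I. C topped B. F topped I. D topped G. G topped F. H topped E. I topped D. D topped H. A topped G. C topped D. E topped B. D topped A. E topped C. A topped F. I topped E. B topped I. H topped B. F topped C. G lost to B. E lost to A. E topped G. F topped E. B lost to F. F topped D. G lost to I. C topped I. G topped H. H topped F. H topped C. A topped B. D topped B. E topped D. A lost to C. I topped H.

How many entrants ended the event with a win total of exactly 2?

1

Win totals: A 6, B 2, C 4, D 4, E 4, F 5, G 3, H 4, I 4.
Exactly 2: B — 1 entrant.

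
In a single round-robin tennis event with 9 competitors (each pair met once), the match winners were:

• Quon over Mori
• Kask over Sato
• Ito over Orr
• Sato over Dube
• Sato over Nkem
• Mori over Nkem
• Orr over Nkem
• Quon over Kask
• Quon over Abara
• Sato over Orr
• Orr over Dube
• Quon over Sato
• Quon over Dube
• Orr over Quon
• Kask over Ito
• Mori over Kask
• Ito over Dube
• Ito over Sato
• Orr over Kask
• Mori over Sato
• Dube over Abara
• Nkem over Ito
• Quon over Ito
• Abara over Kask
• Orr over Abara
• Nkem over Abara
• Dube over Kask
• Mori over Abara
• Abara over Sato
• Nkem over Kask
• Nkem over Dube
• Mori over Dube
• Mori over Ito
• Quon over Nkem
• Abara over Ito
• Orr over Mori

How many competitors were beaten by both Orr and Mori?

4

Orr beat: Mori, Kask, Dube, Nkem, Quon, Abara.
Mori beat: Kask, Dube, Ito, Nkem, Sato, Abara.
Both beat: Kask, Dube, Nkem, Abara — 4.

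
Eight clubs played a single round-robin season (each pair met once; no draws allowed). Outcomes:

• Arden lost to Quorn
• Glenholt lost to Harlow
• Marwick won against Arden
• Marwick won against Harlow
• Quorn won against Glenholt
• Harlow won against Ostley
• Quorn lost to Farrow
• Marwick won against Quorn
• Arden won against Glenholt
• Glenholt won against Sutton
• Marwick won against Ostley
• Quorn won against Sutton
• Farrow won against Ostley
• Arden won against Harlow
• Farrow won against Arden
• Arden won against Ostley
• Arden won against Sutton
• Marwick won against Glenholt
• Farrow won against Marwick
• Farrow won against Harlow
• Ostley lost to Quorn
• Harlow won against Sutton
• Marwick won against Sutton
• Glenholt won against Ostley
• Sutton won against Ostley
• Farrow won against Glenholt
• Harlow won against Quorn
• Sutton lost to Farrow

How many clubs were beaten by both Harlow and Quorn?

3

Harlow beat: Quorn, Ostley, Sutton, Glenholt.
Quorn beat: Arden, Ostley, Sutton, Glenholt.
Both beat: Ostley, Sutton, Glenholt — 3.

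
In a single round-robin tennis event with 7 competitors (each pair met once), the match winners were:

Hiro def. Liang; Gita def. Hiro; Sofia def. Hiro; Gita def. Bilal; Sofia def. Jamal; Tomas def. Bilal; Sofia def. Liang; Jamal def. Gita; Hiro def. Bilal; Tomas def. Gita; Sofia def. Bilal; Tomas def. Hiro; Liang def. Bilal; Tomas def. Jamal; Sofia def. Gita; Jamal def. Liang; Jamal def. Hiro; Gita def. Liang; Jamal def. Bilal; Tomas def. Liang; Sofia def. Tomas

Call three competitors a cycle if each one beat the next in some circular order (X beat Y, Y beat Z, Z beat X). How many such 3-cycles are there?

Win totals: Tomas 5, Liang 1, Gita 3, Hiro 2, Sofia 6, Jamal 4, Bilal 0.
A competitor with w wins dominates both others in C(w,2) triples; summing gives 10 + 0 + 3 + 1 + 15 + 6 + 0 = 35 transitive triples.
Total triples C(7,3) = 35, so cyclic triples = 35 − 35 = 0.

0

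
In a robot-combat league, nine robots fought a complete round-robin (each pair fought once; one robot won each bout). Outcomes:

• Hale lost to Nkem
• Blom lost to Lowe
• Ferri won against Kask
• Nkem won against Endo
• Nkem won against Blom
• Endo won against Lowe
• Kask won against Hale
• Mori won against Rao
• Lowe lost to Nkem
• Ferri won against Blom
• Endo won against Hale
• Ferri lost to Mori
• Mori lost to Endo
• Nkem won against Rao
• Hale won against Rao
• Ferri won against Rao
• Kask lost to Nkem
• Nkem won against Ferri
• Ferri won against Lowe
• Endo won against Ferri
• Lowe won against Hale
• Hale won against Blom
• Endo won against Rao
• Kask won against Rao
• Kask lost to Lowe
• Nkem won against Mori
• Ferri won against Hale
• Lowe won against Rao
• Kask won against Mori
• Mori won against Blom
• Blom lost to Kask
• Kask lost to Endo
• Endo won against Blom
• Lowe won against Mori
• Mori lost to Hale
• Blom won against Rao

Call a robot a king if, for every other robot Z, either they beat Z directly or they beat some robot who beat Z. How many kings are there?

Endo cannot reach Nkem in two steps.
Nkem reaches everyone (king).
Ferri cannot reach Endo, Nkem in two steps.
Rao cannot reach Endo, Nkem, Ferri, Kask, Blom, Mori, Hale, Lowe in two steps.
Kask cannot reach Endo, Nkem, Lowe in two steps.
Blom cannot reach Endo, Nkem, Ferri, Kask, Mori, Hale, Lowe in two steps.
Mori cannot reach Endo, Nkem in two steps.
Hale cannot reach Endo, Nkem, Kask, Lowe in two steps.
Lowe cannot reach Endo, Nkem in two steps.
Kings: Nkem — 1.

1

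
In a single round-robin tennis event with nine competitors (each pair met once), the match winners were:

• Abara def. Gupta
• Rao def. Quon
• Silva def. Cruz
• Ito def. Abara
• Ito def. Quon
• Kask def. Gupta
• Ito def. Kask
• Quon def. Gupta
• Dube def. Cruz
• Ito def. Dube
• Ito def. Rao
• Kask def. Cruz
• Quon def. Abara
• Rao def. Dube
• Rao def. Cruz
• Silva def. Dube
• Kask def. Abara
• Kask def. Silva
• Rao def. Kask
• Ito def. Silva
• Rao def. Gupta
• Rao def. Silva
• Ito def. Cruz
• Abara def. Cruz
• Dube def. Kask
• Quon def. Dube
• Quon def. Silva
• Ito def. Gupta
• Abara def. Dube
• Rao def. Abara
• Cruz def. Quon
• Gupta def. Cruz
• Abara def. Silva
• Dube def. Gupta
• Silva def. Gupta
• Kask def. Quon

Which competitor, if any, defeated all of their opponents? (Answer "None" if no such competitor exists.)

Ito has 8 wins out of 8 opponents — a perfect record.

Ito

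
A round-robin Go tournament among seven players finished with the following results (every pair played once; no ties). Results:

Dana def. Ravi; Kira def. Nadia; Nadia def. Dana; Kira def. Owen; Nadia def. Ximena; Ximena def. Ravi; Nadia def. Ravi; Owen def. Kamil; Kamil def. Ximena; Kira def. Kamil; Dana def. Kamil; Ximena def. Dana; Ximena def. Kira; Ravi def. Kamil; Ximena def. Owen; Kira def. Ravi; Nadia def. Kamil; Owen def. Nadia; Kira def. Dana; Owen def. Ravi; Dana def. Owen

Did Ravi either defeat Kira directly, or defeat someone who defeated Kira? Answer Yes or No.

Ravi did not beat Kira directly.
Ravi beat Kamil, but each of them lost to Kira. No two-step path.

No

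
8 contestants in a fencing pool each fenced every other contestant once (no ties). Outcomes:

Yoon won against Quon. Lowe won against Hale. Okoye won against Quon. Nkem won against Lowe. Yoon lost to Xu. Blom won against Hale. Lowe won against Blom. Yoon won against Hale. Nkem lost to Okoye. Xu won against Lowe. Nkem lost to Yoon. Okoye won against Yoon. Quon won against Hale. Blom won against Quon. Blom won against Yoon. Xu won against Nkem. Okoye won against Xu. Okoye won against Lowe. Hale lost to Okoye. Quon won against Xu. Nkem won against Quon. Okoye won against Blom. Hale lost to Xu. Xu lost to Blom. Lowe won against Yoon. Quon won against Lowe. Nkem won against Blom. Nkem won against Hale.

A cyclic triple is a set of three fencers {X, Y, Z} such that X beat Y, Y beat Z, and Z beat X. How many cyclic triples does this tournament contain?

Win totals: Quon 3, Lowe 3, Blom 4, Yoon 3, Hale 0, Okoye 7, Nkem 4, Xu 4.
A fencer with w wins dominates both others in C(w,2) triples; summing gives 3 + 3 + 6 + 3 + 0 + 21 + 6 + 6 = 48 transitive triples.
Total triples C(8,3) = 56, so cyclic triples = 56 − 48 = 8.

8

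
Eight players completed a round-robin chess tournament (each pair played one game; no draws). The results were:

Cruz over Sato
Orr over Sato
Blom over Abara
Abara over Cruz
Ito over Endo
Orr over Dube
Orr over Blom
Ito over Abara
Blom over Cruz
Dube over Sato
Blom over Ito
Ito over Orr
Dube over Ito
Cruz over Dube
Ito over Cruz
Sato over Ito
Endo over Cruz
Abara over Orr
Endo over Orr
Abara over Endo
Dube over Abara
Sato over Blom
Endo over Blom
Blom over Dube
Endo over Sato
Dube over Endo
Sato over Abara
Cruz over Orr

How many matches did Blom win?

4

Blom's results: beat Dube, Abara, Cruz, Ito; lost to Orr, Endo, Sato.
That is 4 wins.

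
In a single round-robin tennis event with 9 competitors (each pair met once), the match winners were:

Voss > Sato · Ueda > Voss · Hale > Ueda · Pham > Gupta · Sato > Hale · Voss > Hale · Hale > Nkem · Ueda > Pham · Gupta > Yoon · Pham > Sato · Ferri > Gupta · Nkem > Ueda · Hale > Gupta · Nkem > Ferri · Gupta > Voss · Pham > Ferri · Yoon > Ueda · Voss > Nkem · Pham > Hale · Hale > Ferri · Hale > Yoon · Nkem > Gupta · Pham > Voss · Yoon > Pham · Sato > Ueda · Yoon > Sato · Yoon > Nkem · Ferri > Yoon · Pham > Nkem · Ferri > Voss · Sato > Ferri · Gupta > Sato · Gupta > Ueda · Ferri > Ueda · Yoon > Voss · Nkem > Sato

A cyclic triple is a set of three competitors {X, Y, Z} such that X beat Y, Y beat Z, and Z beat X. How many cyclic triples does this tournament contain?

24

Win totals: Nkem 4, Pham 6, Gupta 4, Voss 3, Hale 5, Ferri 4, Sato 3, Yoon 5, Ueda 2.
A competitor with w wins dominates both others in C(w,2) triples; summing gives 6 + 15 + 6 + 3 + 10 + 6 + 3 + 10 + 1 = 60 transitive triples.
Total triples C(9,3) = 84, so cyclic triples = 84 − 60 = 24.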